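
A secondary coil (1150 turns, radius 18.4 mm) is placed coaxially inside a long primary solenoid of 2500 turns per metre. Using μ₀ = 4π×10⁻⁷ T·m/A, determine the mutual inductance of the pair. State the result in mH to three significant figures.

M ≈ 3.84 mH

The outer solenoid produces a uniform field B₁ = μ₀n₁I₁ across the inner coil,
so the flux linkage is N₂Φ = N₂B₁A₂ = μ₀n₁N₂A₂·I₁, giving M = μ₀n₁N₂A₂.
A₂ = πr² = π(1.840×10^-2 m)² = 1.064×10^-3 m².
M = (4π×10⁻⁷)(2500)(1150)(1.064×10^-3) = 3.843×10^-3 H.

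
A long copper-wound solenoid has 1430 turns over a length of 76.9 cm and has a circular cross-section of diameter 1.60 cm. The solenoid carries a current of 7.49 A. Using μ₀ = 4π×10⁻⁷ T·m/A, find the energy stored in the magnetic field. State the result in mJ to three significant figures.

U ≈ 18.8 mJ

A = π(d/2)² = π(8.000×10^-3 m)² = 2.011×10^-4 m².
L = μ₀N²A/ℓ = (4π×10⁻⁷)(1430)²(2.011×10^-4)/(0.769) = 6.719×10^-4 H.
U = ½LI² = ½(6.719×10^-4)(7.49)² = 1.8846×10^-2 J.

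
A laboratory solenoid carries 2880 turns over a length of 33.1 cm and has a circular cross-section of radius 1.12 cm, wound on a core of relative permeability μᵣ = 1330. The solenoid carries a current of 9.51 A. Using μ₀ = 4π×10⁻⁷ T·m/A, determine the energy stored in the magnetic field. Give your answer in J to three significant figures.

U ≈ 746 J

A = πr² = π(1.120×10^-2 m)² = 3.941×10^-4 m².
L = μ₀μᵣN²A/ℓ = (4π×10⁻⁷)(1330)(2880)²(3.941×10^-4)/(0.331) = 16.5 H.
U = ½LI² = ½(16.5)(9.51)² = 746.3 J.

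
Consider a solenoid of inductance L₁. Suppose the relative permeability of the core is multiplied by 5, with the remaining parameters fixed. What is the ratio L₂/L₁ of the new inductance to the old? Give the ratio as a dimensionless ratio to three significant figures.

For a solenoid, L ∝ μᵣN²A/ℓ.
L₂/L₁ = (5) = 5.00.

L₂/L₁ = 5.00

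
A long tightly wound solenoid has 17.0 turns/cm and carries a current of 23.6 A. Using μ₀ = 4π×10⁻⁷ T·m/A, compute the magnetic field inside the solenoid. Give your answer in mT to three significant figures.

B ≈ 50.4 mT

Inside a long solenoid, B = μ₀nI.
B = (4π×10⁻⁷)(1.700×10^3 m⁻¹)(23.6 A) = 5.042×10^-2 T.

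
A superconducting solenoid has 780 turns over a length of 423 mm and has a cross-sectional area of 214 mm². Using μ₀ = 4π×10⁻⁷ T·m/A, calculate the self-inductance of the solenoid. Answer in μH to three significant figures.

A = 214 mm² = 2.140×10^-4 m².
For a long solenoid, L = μ₀N²A/ℓ.
L = (4π×10⁻⁷)(780)²(2.140×10^-4)/(0.423 m) = 3.868×10^-4 H.

L ≈ 387 μH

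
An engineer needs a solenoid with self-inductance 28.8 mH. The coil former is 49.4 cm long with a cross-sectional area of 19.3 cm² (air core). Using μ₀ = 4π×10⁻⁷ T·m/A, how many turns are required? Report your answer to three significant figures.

N ≈ 2420 turns

A = 19.3 cm² = 1.930×10^-3 m².
From L = μ₀N²A/ℓ, N = √(Lℓ / (μ₀A)).
N = √[(2.880×10^-2)(0.494) / ((4π×10⁻⁷)×1.930×10^-3)] = √(5.866×10^6) ≈ 2422.0.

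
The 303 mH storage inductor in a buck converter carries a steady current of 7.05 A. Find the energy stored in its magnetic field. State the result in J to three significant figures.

U ≈ 7.53 J

Stored magnetic energy: U = ½LI².
U = ½(0.303 H)(7.05 A)² = 7.53 J.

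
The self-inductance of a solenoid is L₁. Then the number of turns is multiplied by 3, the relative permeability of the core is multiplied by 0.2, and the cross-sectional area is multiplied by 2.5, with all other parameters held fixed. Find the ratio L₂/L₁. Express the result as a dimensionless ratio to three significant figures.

L₂/L₁ = 4.50

For a solenoid, L ∝ μᵣN²A/ℓ.
L₂/L₁ = (3)^2 × (0.2) × (2.5) = 4.50.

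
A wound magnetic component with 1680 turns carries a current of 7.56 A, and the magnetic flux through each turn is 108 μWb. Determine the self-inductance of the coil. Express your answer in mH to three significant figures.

Self-inductance is defined by L = NΦ_B/I (flux linkage over current).
L = (1680)(1.080×10^-4 Wb)/(7.56 A) = 2.400×10^-2 H.

L ≈ 24.0 mH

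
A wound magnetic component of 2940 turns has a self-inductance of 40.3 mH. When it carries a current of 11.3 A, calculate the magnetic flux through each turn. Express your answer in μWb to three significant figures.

From L = NΦ_B/I, the flux per turn is Φ_B = LI/N.
Φ_B = (4.030×10^-2 H)(11.3 A)/2940 = 1.549×10^-4 Wb.

Φ_B ≈ 155 μWb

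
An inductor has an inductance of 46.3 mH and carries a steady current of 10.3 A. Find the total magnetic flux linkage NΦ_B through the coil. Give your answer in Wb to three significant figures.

NΦ_B ≈ 0.477 Wb

From L = NΦ_B/I, the flux linkage is NΦ_B = LI.
NΦ_B = (4.630×10^-2 H)(10.3 A) = 0.4769 Wb.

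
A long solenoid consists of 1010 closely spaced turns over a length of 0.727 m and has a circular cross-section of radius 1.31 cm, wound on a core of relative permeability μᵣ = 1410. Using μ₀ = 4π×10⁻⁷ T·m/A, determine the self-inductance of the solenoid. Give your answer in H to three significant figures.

L ≈ 1.34 H

A = πr² = π(1.310×10^-2 m)² = 5.391×10^-4 m².
For a long solenoid, L = μ₀μᵣN²A/ℓ.
L = (4π×10⁻⁷)(1410)(1010)²(5.391×10^-4)/(0.727 m) = 1.34 H.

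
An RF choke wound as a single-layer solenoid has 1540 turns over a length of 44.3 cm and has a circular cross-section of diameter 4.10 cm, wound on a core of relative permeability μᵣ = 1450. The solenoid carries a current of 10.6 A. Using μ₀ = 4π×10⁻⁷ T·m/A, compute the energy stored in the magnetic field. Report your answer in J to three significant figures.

U ≈ 724 J

A = π(d/2)² = π(2.050×10^-2 m)² = 1.320×10^-3 m².
L = μ₀μᵣN²A/ℓ = (4π×10⁻⁷)(1450)(1540)²(1.320×10^-3)/(0.443) = 12.88 H.
U = ½LI² = ½(12.88)(10.6)² = 723.5 J.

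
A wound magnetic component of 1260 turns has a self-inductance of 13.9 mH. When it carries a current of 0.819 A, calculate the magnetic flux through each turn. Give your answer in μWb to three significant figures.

From L = NΦ_B/I, the flux per turn is Φ_B = LI/N.
Φ_B = (1.390×10^-2 H)(0.819 A)/1260 = 9.035×10^-6 Wb.

Φ_B ≈ 9.04 μWb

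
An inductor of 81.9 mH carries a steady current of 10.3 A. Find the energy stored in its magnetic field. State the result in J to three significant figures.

U ≈ 4.34 J

Stored magnetic energy: U = ½LI².
U = ½(8.190×10^-2 H)(10.3 A)² = 4.344 J.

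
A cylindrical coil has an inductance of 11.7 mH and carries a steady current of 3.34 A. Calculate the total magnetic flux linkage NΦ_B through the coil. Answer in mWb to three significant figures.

From L = NΦ_B/I, the flux linkage is NΦ_B = LI.
NΦ_B = (1.170×10^-2 H)(3.34 A) = 3.908×10^-2 Wb.

NΦ_B ≈ 39.1 mWb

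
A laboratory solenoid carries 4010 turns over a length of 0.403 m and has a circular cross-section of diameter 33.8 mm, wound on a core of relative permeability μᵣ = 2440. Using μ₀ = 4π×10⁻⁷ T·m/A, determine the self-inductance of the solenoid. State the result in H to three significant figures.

A = π(d/2)² = π(1.690×10^-2 m)² = 8.973×10^-4 m².
For a long solenoid, L = μ₀μᵣN²A/ℓ.
L = (4π×10⁻⁷)(2440)(4010)²(8.973×10^-4)/(0.403 m) = 109.8 H.

L ≈ 110 H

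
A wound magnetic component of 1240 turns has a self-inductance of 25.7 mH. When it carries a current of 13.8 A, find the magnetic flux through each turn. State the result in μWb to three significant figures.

Φ_B ≈ 286 μWb

From L = NΦ_B/I, the flux per turn is Φ_B = LI/N.
Φ_B = (2.570×10^-2 H)(13.8 A)/1240 = 2.860×10^-4 Wb.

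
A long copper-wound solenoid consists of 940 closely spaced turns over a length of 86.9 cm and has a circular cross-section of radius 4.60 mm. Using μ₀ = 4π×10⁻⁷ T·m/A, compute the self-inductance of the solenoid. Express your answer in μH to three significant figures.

L ≈ 84.9 μH

A = πr² = π(4.600×10^-3 m)² = 6.648×10^-5 m².
For a long solenoid, L = μ₀N²A/ℓ.
L = (4π×10⁻⁷)(940)²(6.648×10^-5)/(0.869 m) = 8.494×10^-5 H.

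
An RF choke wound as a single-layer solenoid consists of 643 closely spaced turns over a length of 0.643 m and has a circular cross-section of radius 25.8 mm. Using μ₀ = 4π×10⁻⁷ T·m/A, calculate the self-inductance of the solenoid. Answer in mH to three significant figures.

A = πr² = π(2.580×10^-2 m)² = 2.091×10^-3 m².
For a long solenoid, L = μ₀N²A/ℓ.
L = (4π×10⁻⁷)(643)²(2.091×10^-3)/(0.643 m) = 1.690×10^-3 H.

L ≈ 1.69 mH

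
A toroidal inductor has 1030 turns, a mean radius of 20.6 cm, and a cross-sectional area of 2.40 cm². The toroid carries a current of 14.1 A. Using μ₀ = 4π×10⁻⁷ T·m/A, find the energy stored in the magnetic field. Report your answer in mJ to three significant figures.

L = μ₀N²A/(2πR) = (4π×10⁻⁷)(1030)²(2.400×10^-4)/(2π×0.206) = 2.472×10^-4 H.
U = ½LI² = ½(2.472×10^-4)(14.1)² = 2.457×10^-2 J.

U ≈ 24.6 mJ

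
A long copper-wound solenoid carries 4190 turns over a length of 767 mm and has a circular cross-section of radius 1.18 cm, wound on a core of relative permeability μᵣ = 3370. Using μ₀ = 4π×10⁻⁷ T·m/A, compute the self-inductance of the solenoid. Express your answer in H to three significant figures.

A = πr² = π(1.180×10^-2 m)² = 4.374×10^-4 m².
For a long solenoid, L = μ₀μᵣN²A/ℓ.
L = (4π×10⁻⁷)(3370)(4190)²(4.374×10^-4)/(0.767 m) = 42.4 H.

L ≈ 42.4 H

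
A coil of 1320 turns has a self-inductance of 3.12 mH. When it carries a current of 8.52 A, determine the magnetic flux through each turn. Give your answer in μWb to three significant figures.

Φ_B ≈ 20.1 μWb

From L = NΦ_B/I, the flux per turn is Φ_B = LI/N.
Φ_B = (3.120×10^-3 H)(8.52 A)/1320 = 2.014×10^-5 Wb.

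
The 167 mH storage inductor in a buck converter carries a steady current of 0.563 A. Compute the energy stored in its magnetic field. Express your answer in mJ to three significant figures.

U ≈ 26.5 mJ

Stored magnetic energy: U = ½LI².
U = ½(0.167 H)(0.563 A)² = 2.647×10^-2 J.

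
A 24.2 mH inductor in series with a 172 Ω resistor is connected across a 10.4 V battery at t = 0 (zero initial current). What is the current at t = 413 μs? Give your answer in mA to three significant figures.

I ≈ 57.3 mA

τ = L/R = 2.420×10^-2/172 = 1.407×10^-4 s; final current I_∞ = ε/R = 10.4/172 = 6.047×10^-2 A.
I(t) = I_∞(1 − e^(−t/τ)) with t/τ = 2.935.
I = (6.047×10^-2)(1 − e^(−2.935)) = 5.725×10^-2 A.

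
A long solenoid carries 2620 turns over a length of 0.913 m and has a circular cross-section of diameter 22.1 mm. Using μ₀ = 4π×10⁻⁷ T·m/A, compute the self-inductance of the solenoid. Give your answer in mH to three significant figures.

L ≈ 3.62 mH

A = π(d/2)² = π(1.105×10^-2 m)² = 3.836×10^-4 m².
For a long solenoid, L = μ₀N²A/ℓ.
L = (4π×10⁻⁷)(2620)²(3.836×10^-4)/(0.913 m) = 3.624×10^-3 H.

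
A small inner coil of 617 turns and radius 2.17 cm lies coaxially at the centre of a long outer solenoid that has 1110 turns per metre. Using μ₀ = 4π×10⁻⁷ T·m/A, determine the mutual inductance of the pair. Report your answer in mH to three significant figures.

M ≈ 1.27 mH

The outer solenoid produces a uniform field B₁ = μ₀n₁I₁ across the inner coil,
so the flux linkage is N₂Φ = N₂B₁A₂ = μ₀n₁N₂A₂·I₁, giving M = μ₀n₁N₂A₂.
A₂ = πr² = π(2.170×10^-2 m)² = 1.479×10^-3 m².
M = (4π×10⁻⁷)(1110)(617)(1.479×10^-3) = 1.273×10^-3 H.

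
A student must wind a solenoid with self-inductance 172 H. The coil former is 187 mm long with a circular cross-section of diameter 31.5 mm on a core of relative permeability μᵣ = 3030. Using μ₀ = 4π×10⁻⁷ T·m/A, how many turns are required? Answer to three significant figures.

A = π(d/2)² = π(1.575×10^-2 m)² = 7.793×10^-4 m².
From L = μ₀μᵣN²A/ℓ, N = √(Lℓ / (μ₀μᵣA)).
N = √[(172)(0.187) / ((4π×10⁻⁷)(3030)×7.793×10^-4)] = √(1.084×10^7) ≈ 3292.3.

N ≈ 3290 turns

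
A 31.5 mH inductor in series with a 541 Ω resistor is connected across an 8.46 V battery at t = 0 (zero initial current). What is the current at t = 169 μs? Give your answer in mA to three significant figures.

τ = L/R = 3.150×10^-2/541 = 5.823×10^-5 s; final current I_∞ = ε/R = 8.46/541 = 1.564×10^-2 A.
I(t) = I_∞(1 − e^(−t/τ)) with t/τ = 2.903.
I = (1.564×10^-2)(1 − e^(−2.903)) = 1.478×10^-2 A.

I ≈ 14.8 mA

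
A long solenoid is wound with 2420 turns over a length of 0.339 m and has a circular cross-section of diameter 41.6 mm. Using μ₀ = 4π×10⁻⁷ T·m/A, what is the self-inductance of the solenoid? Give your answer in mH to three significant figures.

A = π(d/2)² = π(2.080×10^-2 m)² = 1.359×10^-3 m².
For a long solenoid, L = μ₀N²A/ℓ.
L = (4π×10⁻⁷)(2420)²(1.359×10^-3)/(0.339 m) = 2.951×10^-2 H.

L ≈ 29.5 mH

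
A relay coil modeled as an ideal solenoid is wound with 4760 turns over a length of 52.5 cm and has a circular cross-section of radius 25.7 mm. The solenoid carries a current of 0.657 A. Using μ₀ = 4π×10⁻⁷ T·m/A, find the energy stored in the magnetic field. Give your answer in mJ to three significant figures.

A = πr² = π(2.570×10^-2 m)² = 2.07499×10^-3 m².
L = μ₀N²A/ℓ = (4π×10⁻⁷)(4760)²(2.07499×10^-3)/(0.525) = 0.1125 H.
U = ½LI² = ½(0.1125)(0.657)² = 2.429×10^-2 J.

U ≈ 24.3 mJ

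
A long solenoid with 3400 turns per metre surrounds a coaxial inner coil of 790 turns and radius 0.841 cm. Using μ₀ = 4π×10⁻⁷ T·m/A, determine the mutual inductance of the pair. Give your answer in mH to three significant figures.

M ≈ 0.750 mH

The outer solenoid produces a uniform field B₁ = μ₀n₁I₁ across the inner coil,
so the flux linkage is N₂Φ = N₂B₁A₂ = μ₀n₁N₂A₂·I₁, giving M = μ₀n₁N₂A₂.
A₂ = πr² = π(8.410×10^-3 m)² = 2.222×10^-4 m².
M = (4π×10⁻⁷)(3400)(790)(2.222×10^-4) = 7.500×10^-4 H.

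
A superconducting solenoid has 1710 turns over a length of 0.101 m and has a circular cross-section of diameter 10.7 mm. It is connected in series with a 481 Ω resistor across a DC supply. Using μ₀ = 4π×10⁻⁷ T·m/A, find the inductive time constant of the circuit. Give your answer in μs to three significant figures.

τ ≈ 6.80 μs

A = π(d/2)² = π(5.350×10^-3 m)² = 8.992×10^-5 m².
L = μ₀N²A/ℓ = (4π×10⁻⁷)(1710)²(8.992×10^-5)/(0.101) = 3.271×10^-3 H.
τ = L/R = (3.271×10^-3)/(481) = 6.801×10^-6 s.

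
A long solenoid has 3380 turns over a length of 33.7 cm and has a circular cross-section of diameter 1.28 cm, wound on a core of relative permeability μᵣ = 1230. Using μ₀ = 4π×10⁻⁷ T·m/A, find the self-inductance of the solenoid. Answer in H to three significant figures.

A = π(d/2)² = π(6.400×10^-3 m)² = 1.287×10^-4 m².
For a long solenoid, L = μ₀μᵣN²A/ℓ.
L = (4π×10⁻⁷)(1230)(3380)²(1.287×10^-4)/(0.337 m) = 6.743 H.

L ≈ 6.74 H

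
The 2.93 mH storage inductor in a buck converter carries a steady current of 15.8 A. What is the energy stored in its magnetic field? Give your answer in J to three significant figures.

U ≈ 0.366 J

Stored magnetic energy: U = ½LI².
U = ½(2.930×10^-3 H)(15.8 A)² = 0.3657 J.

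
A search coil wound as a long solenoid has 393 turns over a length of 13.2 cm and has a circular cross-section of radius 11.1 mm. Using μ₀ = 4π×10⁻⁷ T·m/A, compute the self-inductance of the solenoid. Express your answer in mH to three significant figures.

A = πr² = π(1.110×10^-2 m)² = 3.871×10^-4 m².
For a long solenoid, L = μ₀N²A/ℓ.
L = (4π×10⁻⁷)(393)²(3.871×10^-4)/(0.132 m) = 5.691×10^-4 H.

L ≈ 0.569 mH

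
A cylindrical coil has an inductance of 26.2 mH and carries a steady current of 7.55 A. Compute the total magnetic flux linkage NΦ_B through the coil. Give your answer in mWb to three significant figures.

NΦ_B ≈ 198 mWb

From L = NΦ_B/I, the flux linkage is NΦ_B = LI.
NΦ_B = (2.620×10^-2 H)(7.55 A) = 0.1978 Wb.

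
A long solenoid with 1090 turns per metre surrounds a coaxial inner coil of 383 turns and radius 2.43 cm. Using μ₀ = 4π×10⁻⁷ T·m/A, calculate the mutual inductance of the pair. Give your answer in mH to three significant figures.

The outer solenoid produces a uniform field B₁ = μ₀n₁I₁ across the inner coil,
so the flux linkage is N₂Φ = N₂B₁A₂ = μ₀n₁N₂A₂·I₁, giving M = μ₀n₁N₂A₂.
A₂ = πr² = π(2.430×10^-2 m)² = 1.855×10^-3 m².
M = (4π×10⁻⁷)(1090)(383)(1.855×10^-3) = 9.732×10^-4 H.

M ≈ 0.973 mH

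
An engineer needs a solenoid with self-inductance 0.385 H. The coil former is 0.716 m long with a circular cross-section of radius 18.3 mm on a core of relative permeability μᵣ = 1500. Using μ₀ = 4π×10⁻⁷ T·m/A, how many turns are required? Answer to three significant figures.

A = πr² = π(1.830×10^-2 m)² = 1.052×10^-3 m².
From L = μ₀μᵣN²A/ℓ, N = √(Lℓ / (μ₀μᵣA)).
N = √[(0.385)(0.716) / ((4π×10⁻⁷)(1500)×1.052×10^-3)] = √(1.390×10^5) ≈ 372.8.

N ≈ 373 turns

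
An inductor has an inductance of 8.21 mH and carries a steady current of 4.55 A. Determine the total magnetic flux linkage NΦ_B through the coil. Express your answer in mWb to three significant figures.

NΦ_B ≈ 37.4 mWb

From L = NΦ_B/I, the flux linkage is NΦ_B = LI.
NΦ_B = (8.210×10^-3 H)(4.55 A) = 3.736×10^-2 Wb.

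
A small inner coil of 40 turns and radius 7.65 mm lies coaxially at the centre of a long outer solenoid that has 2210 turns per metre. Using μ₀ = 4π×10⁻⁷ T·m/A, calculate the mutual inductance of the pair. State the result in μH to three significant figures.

M ≈ 20.4 μH

The outer solenoid produces a uniform field B₁ = μ₀n₁I₁ across the inner coil,
so the flux linkage is N₂Φ = N₂B₁A₂ = μ₀n₁N₂A₂·I₁, giving M = μ₀n₁N₂A₂.
A₂ = πr² = π(7.650×10^-3 m)² = 1.839×10^-4 m².
M = (4π×10⁻⁷)(2210)(40)(1.839×10^-4) = 2.042×10^-5 H.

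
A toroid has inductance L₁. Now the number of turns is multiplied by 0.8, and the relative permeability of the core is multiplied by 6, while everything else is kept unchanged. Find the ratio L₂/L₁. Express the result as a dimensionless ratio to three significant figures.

For a toroid, L ∝ μᵣN²A/R.
L₂/L₁ = (0.8)^2 × (6) = 3.84.

L₂/L₁ = 3.84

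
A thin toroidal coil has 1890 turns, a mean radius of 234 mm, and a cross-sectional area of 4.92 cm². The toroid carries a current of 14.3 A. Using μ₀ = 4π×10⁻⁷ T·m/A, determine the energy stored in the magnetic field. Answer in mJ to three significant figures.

L = μ₀N²A/(2πR) = (4π×10⁻⁷)(1890)²(4.920×10^-4)/(2π×0.234) = 1.502×10^-3 H.
U = ½LI² = ½(1.502×10^-3)(14.3)² = 0.1536 J.

U ≈ 154 mJ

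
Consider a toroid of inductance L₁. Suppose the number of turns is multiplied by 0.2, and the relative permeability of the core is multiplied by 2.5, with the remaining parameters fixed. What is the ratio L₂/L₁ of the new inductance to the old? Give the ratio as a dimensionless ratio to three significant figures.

For a toroid, L ∝ μᵣN²A/R.
L₂/L₁ = (0.2)^2 × (2.5) = 0.100.

L₂/L₁ = 0.100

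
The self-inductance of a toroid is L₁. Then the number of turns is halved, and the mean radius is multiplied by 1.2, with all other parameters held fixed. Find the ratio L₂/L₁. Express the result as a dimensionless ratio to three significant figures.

For a toroid, L ∝ μᵣN²A/R.
L₂/L₁ = (0.5)^2 × (1.2)^-1 = 0.208.

L₂/L₁ = 0.208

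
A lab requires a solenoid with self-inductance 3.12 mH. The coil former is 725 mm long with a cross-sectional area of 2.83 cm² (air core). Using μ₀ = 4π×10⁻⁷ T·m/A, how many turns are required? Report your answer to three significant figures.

N ≈ 2520 turns

A = 2.83 cm² = 2.830×10^-4 m².
From L = μ₀N²A/ℓ, N = √(Lℓ / (μ₀A)).
N = √[(3.120×10^-3)(0.725) / ((4π×10⁻⁷)×2.830×10^-4)] = √(6.361×10^6) ≈ 2522.0.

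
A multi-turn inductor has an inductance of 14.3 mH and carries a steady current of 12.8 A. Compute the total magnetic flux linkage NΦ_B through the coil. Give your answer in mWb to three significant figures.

From L = NΦ_B/I, the flux linkage is NΦ_B = LI.
NΦ_B = (1.430×10^-2 H)(12.8 A) = 0.183 Wb.

NΦ_B ≈ 183 mWb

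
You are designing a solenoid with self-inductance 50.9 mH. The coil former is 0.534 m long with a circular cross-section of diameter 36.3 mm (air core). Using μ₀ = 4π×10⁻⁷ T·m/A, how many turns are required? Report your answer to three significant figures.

A = π(d/2)² = π(1.815×10^-2 m)² = 1.0349×10^-3 m².
From L = μ₀N²A/ℓ, N = √(Lℓ / (μ₀A)).
N = √[(5.090×10^-2)(0.534) / ((4π×10⁻⁷)×1.0349×10^-3)] = √(2.090×10^7) ≈ 4571.7.

N ≈ 4570 turns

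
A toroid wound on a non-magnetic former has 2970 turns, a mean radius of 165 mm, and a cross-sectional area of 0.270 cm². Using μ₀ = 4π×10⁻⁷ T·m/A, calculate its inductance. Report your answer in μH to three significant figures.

L ≈ 289 μH

For a thin toroid, L = μ₀N²A/(2πR).
L = (4π×10⁻⁷)(2970)²(2.700×10^-5) / (2π×0.165 m) = 2.887×10^-4 H.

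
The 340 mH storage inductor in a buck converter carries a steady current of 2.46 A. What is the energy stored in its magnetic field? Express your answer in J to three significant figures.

Stored magnetic energy: U = ½LI².
U = ½(0.34 H)(2.46 A)² = 1.029 J.

U ≈ 1.03 J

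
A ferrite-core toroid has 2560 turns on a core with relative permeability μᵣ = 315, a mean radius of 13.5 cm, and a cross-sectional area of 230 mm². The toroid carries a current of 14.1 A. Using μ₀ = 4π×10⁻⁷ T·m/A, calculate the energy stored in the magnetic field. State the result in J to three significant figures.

U ≈ 69.9 J

L = μ₀μᵣN²A/(2πR) = (4π×10⁻⁷)(315)(2560)²(2.300×10^-4)/(2π×0.135) = 0.7034 H.
U = ½LI² = ½(0.7034)(14.1)² = 69.92 J.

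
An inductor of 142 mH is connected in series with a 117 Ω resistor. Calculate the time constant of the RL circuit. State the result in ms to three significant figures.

τ ≈ 1.21 ms

τ = L/R = (0.142 H)/(117 Ω) = 1.214×10^-3 s.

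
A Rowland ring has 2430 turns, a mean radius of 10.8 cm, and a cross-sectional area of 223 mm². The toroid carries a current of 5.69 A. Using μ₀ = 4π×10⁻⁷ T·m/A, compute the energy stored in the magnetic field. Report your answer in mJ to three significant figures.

L = μ₀N²A/(2πR) = (4π×10⁻⁷)(2430)²(2.230×10^-4)/(2π×0.108) = 2.439×10^-3 H.
U = ½LI² = ½(2.439×10^-3)(5.69)² = 3.947×10^-2 J.

U ≈ 39.5 mJ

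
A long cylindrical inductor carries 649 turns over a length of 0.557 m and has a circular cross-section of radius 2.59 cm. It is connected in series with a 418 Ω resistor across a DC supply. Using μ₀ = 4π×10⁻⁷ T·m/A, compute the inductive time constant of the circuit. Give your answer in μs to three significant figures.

τ ≈ 4.79 μs

A = πr² = π(2.590×10^-2 m)² = 2.107×10^-3 m².
L = μ₀N²A/ℓ = (4π×10⁻⁷)(649)²(2.107×10^-3)/(0.557) = 2.003×10^-3 H.
τ = L/R = (2.003×10^-3)/(418) = 4.791×10^-6 s.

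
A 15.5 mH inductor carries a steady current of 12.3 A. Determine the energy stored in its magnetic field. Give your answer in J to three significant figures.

Stored magnetic energy: U = ½LI².
U = ½(1.550×10^-2 H)(12.3 A)² = 1.172 J.

U ≈ 1.17 J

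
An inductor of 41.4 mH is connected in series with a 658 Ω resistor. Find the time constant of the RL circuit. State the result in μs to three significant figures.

τ = L/R = (4.140×10^-2 H)/(658 Ω) = 6.292×10^-5 s.

τ ≈ 62.9 μs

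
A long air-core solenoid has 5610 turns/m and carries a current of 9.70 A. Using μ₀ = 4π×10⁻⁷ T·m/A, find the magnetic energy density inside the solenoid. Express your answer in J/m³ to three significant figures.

u ≈ 1860 J/m³

B = μ₀nI = (4π×10⁻⁷)(5.610×10^3)(9.70) = 6.838×10^-2 T.
u = B²/(2μ₀) = (6.838×10^-2)²/(2×4π×10⁻⁷) = 1.861×10^3 J/m³.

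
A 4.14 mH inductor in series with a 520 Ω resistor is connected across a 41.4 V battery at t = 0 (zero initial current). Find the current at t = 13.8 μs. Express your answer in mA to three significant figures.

τ = L/R = 4.140×10^-3/520 = 7.962×10^-6 s; final current I_∞ = ε/R = 41.4/520 = 7.962×10^-2 A.
I(t) = I_∞(1 − e^(−t/τ)) with t/τ = 1.733.
I = (7.962×10^-2)(1 − e^(−1.733)) = 6.5548×10^-2 A.

I ≈ 65.5 mA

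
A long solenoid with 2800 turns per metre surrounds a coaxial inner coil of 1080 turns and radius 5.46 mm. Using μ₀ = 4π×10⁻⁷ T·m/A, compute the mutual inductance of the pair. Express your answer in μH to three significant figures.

The outer solenoid produces a uniform field B₁ = μ₀n₁I₁ across the inner coil,
so the flux linkage is N₂Φ = N₂B₁A₂ = μ₀n₁N₂A₂·I₁, giving M = μ₀n₁N₂A₂.
A₂ = πr² = π(5.460×10^-3 m)² = 9.366×10^-5 m².
M = (4π×10⁻⁷)(2800)(1080)(9.366×10^-5) = 3.559×10^-4 H.

M ≈ 356 μH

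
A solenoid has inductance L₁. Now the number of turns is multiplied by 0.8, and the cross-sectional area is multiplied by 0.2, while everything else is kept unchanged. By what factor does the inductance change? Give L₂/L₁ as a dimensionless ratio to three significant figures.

L₂/L₁ = 0.128

For a solenoid, L ∝ μᵣN²A/ℓ.
L₂/L₁ = (0.8)^2 × (0.2) = 0.128.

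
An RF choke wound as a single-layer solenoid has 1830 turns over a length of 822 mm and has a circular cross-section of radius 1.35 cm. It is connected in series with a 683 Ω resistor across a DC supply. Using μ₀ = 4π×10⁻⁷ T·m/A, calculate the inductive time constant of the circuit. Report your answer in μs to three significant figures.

A = πr² = π(1.350×10^-2 m)² = 5.726×10^-4 m².
L = μ₀N²A/ℓ = (4π×10⁻⁷)(1830)²(5.726×10^-4)/(0.822) = 2.931×10^-3 H.
τ = L/R = (2.931×10^-3)/(683) = 4.292×10^-6 s.

τ ≈ 4.29 μs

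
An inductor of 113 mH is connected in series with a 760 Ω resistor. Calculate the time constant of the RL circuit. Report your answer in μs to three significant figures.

τ = L/R = (0.113 H)/(760 Ω) = 1.487×10^-4 s.

τ ≈ 149 μs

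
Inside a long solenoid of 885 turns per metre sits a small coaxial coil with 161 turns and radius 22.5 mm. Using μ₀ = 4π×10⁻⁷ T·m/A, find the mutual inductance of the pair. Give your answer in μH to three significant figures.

The outer solenoid produces a uniform field B₁ = μ₀n₁I₁ across the inner coil,
so the flux linkage is N₂Φ = N₂B₁A₂ = μ₀n₁N₂A₂·I₁, giving M = μ₀n₁N₂A₂.
A₂ = πr² = π(2.250×10^-2 m)² = 1.590×10^-3 m².
M = (4π×10⁻⁷)(885)(161)(1.590×10^-3) = 2.848×10^-4 H.

M ≈ 285 μH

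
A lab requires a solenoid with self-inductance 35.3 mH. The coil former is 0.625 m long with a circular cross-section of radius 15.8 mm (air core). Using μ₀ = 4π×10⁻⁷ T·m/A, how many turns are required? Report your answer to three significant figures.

A = πr² = π(1.580×10^-2 m)² = 7.843×10^-4 m².
From L = μ₀N²A/ℓ, N = √(Lℓ / (μ₀A)).
N = √[(3.530×10^-2)(0.625) / ((4π×10⁻⁷)×7.843×10^-4)] = √(2.239×10^7) ≈ 4731.4.

N ≈ 4730 turns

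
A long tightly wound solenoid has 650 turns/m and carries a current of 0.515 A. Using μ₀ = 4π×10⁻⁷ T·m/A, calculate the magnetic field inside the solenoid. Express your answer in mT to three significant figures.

B ≈ 0.421 mT

Inside a long solenoid, B = μ₀nI.
B = (4π×10⁻⁷)(650 m⁻¹)(0.515 A) = 4.207×10^-4 T.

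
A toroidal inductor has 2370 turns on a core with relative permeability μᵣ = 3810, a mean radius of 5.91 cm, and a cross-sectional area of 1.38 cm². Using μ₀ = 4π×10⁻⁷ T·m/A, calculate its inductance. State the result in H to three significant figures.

For a thin toroid, L = μ₀μᵣN²A/(2πR).
L = (4π×10⁻⁷)(3810)(2370)²(1.380×10^-4) / (2π×5.910×10^-2 m) = 9.994 H.

L ≈ 9.99 H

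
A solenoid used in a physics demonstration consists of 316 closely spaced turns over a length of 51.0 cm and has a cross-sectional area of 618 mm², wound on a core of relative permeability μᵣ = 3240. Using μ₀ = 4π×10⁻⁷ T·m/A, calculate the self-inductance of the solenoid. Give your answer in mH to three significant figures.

L ≈ 493 mH

A = 618 mm² = 6.180×10^-4 m².
For a long solenoid, L = μ₀μᵣN²A/ℓ.
L = (4π×10⁻⁷)(3240)(316)²(6.180×10^-4)/(0.51 m) = 0.4927 H.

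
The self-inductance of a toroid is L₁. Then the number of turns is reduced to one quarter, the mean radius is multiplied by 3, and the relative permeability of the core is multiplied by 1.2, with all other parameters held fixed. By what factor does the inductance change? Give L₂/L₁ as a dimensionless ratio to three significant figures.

For a toroid, L ∝ μᵣN²A/R.
L₂/L₁ = (0.25)^2 × (3)^-1 × (1.2) = 0.0250.

L₂/L₁ = 0.0250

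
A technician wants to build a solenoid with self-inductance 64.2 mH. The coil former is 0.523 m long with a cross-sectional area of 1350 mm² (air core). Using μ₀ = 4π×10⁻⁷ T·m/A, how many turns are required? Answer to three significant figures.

A = 1350 mm² = 1.350×10^-3 m².
From L = μ₀N²A/ℓ, N = √(Lℓ / (μ₀A)).
N = √[(6.420×10^-2)(0.523) / ((4π×10⁻⁷)×1.350×10^-3)] = √(1.979×10^7) ≈ 4448.8.

N ≈ 4450 turns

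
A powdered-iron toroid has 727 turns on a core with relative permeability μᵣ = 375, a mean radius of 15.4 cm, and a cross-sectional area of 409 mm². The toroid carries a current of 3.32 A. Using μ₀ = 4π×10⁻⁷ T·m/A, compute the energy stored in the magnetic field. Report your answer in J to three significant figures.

U ≈ 0.580 J

L = μ₀μᵣN²A/(2πR) = (4π×10⁻⁷)(375)(727)²(4.090×10^-4)/(2π×0.154) = 0.1053 H.
U = ½LI² = ½(0.1053)(3.32)² = 0.5802 J.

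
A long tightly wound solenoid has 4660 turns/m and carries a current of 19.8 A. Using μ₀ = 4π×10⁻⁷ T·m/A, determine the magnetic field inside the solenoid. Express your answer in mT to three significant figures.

Inside a long solenoid, B = μ₀nI.
B = (4π×10⁻⁷)(4.660×10^3 m⁻¹)(19.8 A) = 0.1159 T.

B ≈ 116 mT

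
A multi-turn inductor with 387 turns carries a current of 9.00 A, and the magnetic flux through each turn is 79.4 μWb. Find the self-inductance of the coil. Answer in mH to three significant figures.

Self-inductance is defined by L = NΦ_B/I (flux linkage over current).
L = (387)(7.940×10^-5 Wb)/(9.00 A) = 3.414×10^-3 H.

L ≈ 3.41 mH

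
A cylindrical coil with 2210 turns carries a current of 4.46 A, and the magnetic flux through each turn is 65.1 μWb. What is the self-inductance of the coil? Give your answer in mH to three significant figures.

L ≈ 32.3 mH

Self-inductance is defined by L = NΦ_B/I (flux linkage over current).
L = (2210)(6.510×10^-5 Wb)/(4.46 A) = 3.226×10^-2 H.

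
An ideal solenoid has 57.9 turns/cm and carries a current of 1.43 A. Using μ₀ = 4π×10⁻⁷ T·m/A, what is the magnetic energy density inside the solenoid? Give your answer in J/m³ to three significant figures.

B = μ₀nI = (4π×10⁻⁷)(5.790×10^3)(1.43) = 1.040×10^-2 T.
u = B²/(2μ₀) = (1.040×10^-2)²/(2×4π×10⁻⁷) = 43.07 J/m³.

u ≈ 43.1 J/m³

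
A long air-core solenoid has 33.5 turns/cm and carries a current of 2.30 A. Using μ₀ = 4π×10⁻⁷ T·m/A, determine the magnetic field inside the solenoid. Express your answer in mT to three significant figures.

B ≈ 9.68 mT

Inside a long solenoid, B = μ₀nI.
B = (4π×10⁻⁷)(3.350×10^3 m⁻¹)(2.30 A) = 9.682×10^-3 T.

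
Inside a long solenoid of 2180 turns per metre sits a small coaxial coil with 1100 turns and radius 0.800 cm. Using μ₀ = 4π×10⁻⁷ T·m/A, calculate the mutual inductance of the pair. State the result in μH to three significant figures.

M ≈ 606 μH

The outer solenoid produces a uniform field B₁ = μ₀n₁I₁ across the inner coil,
so the flux linkage is N₂Φ = N₂B₁A₂ = μ₀n₁N₂A₂·I₁, giving M = μ₀n₁N₂A₂.
A₂ = πr² = π(8.000×10^-3 m)² = 2.011×10^-4 m².
M = (4π×10⁻⁷)(2180)(1100)(2.011×10^-4) = 6.059×10^-4 H.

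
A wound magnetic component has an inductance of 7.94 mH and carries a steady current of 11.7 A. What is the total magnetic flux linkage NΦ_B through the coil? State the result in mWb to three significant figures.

From L = NΦ_B/I, the flux linkage is NΦ_B = LI.
NΦ_B = (7.940×10^-3 H)(11.7 A) = 9.290×10^-2 Wb.

NΦ_B ≈ 92.9 mWb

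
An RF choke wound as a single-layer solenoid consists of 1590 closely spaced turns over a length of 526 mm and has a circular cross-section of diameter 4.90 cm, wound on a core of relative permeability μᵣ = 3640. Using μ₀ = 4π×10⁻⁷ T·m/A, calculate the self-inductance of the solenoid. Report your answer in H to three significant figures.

L ≈ 41.5 H

A = π(d/2)² = π(2.450×10^-2 m)² = 1.886×10^-3 m².
For a long solenoid, L = μ₀μᵣN²A/ℓ.
L = (4π×10⁻⁷)(3640)(1590)²(1.886×10^-3)/(0.526 m) = 41.46 H.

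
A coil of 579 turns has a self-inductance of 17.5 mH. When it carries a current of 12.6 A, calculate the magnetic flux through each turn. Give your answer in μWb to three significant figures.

Φ_B ≈ 381 μWb

From L = NΦ_B/I, the flux per turn is Φ_B = LI/N.
Φ_B = (1.750×10^-2 H)(12.6 A)/579 = 3.808×10^-4 Wb.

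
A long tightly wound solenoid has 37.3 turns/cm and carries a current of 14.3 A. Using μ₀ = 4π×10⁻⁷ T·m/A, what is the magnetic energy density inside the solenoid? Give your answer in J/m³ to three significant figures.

B = μ₀nI = (4π×10⁻⁷)(3.730×10^3)(14.3) = 6.703×10^-2 T.
u = B²/(2μ₀) = (6.703×10^-2)²/(2×4π×10⁻⁷) = 1.788×10^3 J/m³.

u ≈ 1790 J/m³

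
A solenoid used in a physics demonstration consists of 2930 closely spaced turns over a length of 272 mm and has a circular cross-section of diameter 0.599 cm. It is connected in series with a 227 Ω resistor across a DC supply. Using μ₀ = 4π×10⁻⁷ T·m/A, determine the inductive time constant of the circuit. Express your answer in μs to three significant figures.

A = π(d/2)² = π(2.995×10^-3 m)² = 2.818×10^-5 m².
L = μ₀N²A/ℓ = (4π×10⁻⁷)(2930)²(2.818×10^-5)/(0.272) = 1.118×10^-3 H.
τ = L/R = (1.118×10^-3)/(227) = 4.924×10^-6 s.

τ ≈ 4.92 μs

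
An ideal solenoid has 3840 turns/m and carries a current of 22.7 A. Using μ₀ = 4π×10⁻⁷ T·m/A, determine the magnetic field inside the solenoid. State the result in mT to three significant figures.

B ≈ 110 mT

Inside a long solenoid, B = μ₀nI.
B = (4π×10⁻⁷)(3.840×10^3 m⁻¹)(22.7 A) = 0.1095 T.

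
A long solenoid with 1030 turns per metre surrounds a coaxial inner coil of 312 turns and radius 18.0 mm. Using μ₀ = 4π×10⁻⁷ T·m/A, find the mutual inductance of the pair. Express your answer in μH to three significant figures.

M ≈ 411 μH

The outer solenoid produces a uniform field B₁ = μ₀n₁I₁ across the inner coil,
so the flux linkage is N₂Φ = N₂B₁A₂ = μ₀n₁N₂A₂·I₁, giving M = μ₀n₁N₂A₂.
A₂ = πr² = π(1.800×10^-2 m)² = 1.018×10^-3 m².
M = (4π×10⁻⁷)(1030)(312)(1.018×10^-3) = 4.111×10^-4 H.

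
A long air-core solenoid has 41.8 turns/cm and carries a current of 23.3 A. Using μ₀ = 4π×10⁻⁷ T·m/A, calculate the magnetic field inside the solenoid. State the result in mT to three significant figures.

Inside a long solenoid, B = μ₀nI.
B = (4π×10⁻⁷)(4.180×10^3 m⁻¹)(23.3 A) = 0.1224 T.

B ≈ 122 mT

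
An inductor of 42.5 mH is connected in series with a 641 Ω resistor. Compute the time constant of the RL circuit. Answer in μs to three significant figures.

τ = L/R = (4.250×10^-2 H)/(641 Ω) = 6.630×10^-5 s.

τ ≈ 66.3 μs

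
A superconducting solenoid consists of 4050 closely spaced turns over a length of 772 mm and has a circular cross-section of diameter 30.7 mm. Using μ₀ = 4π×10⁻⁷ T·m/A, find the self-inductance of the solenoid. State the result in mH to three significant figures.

L ≈ 19.8 mH

A = π(d/2)² = π(1.535×10^-2 m)² = 7.402×10^-4 m².
For a long solenoid, L = μ₀N²A/ℓ.
L = (4π×10⁻⁷)(4050)²(7.402×10^-4)/(0.772 m) = 1.976×10^-2 H.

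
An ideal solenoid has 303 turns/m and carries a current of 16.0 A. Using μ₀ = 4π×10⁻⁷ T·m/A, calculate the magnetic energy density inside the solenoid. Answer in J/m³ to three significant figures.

B = μ₀nI = (4π×10⁻⁷)(303)(16.0) = 6.092×10^-3 T.
u = B²/(2μ₀) = (6.092×10^-3)²/(2×4π×10⁻⁷) = 14.77 J/m³.

u ≈ 14.8 J/m³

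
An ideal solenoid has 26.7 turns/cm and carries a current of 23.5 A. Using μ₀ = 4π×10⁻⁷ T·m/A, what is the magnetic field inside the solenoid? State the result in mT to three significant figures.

Inside a long solenoid, B = μ₀nI.
B = (4π×10⁻⁷)(2.670×10^3 m⁻¹)(23.5 A) = 7.8848×10^-2 T.

B ≈ 78.8 mT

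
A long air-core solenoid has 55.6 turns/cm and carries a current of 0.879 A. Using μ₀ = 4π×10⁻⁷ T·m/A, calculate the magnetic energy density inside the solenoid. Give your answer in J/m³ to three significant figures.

B = μ₀nI = (4π×10⁻⁷)(5.560×10^3)(0.879) = 6.141×10^-3 T.
u = B²/(2μ₀) = (6.141×10^-3)²/(2×4π×10⁻⁷) = 15.01 J/m³.

u ≈ 15.0 J/m³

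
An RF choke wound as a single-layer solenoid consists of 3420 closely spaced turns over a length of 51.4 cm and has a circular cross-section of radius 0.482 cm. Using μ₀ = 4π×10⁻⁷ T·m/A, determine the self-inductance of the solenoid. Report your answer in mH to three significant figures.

A = πr² = π(4.820×10^-3 m)² = 7.299×10^-5 m².
For a long solenoid, L = μ₀N²A/ℓ.
L = (4π×10⁻⁷)(3420)²(7.299×10^-5)/(0.514 m) = 2.087×10^-3 H.

L ≈ 2.09 mH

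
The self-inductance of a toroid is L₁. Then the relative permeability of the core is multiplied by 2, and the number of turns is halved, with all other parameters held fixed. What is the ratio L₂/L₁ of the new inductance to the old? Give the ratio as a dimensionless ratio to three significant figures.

L₂/L₁ = 0.500

For a toroid, L ∝ μᵣN²A/R.
L₂/L₁ = (2) × (0.5)^2 = 0.500.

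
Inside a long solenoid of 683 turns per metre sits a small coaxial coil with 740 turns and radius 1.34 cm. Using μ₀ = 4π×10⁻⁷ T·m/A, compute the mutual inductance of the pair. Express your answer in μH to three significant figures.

M ≈ 358 μH

The outer solenoid produces a uniform field B₁ = μ₀n₁I₁ across the inner coil,
so the flux linkage is N₂Φ = N₂B₁A₂ = μ₀n₁N₂A₂·I₁, giving M = μ₀n₁N₂A₂.
A₂ = πr² = π(1.340×10^-2 m)² = 5.641×10^-4 m².
M = (4π×10⁻⁷)(683)(740)(5.641×10^-4) = 3.583×10^-4 H.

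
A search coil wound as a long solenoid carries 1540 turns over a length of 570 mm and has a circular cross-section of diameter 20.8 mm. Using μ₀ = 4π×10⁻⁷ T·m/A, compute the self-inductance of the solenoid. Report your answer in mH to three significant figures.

A = π(d/2)² = π(1.040×10^-2 m)² = 3.398×10^-4 m².
For a long solenoid, L = μ₀N²A/ℓ.
L = (4π×10⁻⁷)(1540)²(3.398×10^-4)/(0.57 m) = 1.777×10^-3 H.

L ≈ 1.78 mH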